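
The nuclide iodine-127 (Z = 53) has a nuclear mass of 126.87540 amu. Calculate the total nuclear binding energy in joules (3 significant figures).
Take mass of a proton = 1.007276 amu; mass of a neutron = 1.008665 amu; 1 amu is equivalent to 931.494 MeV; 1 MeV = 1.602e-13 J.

The nucleus contains 53 protons and 127 − 53 = 74 neutrons.
Σm = 53·m_p + 74·m_n = 53.385628 + 74.641210 = 128.026838 amu
The mass defect is 128.026838 − 126.87540 = 1.151438 amu.
E_B = 1.151438 × 931.494 = 1072.56 MeV
In joules: 1072.56 MeV × 1.602e-13 J/MeV = 1.7182e-10 J

1.72e-10 J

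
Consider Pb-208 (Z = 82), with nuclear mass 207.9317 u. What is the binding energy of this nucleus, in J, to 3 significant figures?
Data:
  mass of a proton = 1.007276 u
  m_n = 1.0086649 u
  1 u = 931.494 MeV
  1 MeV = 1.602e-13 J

2.62e-10 J

Σm = 82·m_p + 126·m_n = 82.596632 + 127.0917774 = 209.6884094 u
The mass defect is 209.6884094 − 207.9317 = 1.7567094 u.
Binding energy = Δm·c² = 1.7567094 × 931.494 MeV/u = 1636.36 MeV
In joules: 1636.36 MeV × 1.602e-13 J/MeV = 2.6214e-10 J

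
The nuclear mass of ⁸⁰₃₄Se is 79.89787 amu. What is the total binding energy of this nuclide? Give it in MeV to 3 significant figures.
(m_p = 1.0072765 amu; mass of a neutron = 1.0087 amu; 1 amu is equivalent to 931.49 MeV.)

Total constituent mass: 34 × 1.0072765 + 46 × 1.0087 = 80.6476010 amu
Mass defect Δm = 80.6476010 − 79.89787 = 0.7497310 amu
Binding energy = Δm·c² = 0.7497310 × 931.49 MeV/amu = 698.367 MeV

698 MeV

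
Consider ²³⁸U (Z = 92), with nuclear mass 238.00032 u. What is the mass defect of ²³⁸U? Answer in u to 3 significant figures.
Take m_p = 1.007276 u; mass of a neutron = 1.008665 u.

Σm = 92·m_p + 146·m_n = 92.669392 + 147.265090 = 239.934482 u
The mass defect is 239.934482 − 238.00032 = 1.934162 u.

1.93 u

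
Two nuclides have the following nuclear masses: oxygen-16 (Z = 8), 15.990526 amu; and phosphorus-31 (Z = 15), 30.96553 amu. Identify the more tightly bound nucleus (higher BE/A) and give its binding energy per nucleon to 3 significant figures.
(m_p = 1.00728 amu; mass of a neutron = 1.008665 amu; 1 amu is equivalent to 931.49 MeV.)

oxygen-16: Σm = 8(1.00728) + 8(1.008665) = 16.127560 amu; Δm = 0.137034 amu; E_B = 127.65 MeV; E_B/A = 7.978 MeV
phosphorus-31: Σm = 15(1.00728) + 16(1.008665) = 31.247840 amu; Δm = 0.282310 amu; E_B = 262.97 MeV; E_B/A = 8.483 MeV
phosphorus-31 has the higher binding energy per nucleon, so it is the more tightly bound nucleus.

phosphorus-31; 8.48 MeV/nucleon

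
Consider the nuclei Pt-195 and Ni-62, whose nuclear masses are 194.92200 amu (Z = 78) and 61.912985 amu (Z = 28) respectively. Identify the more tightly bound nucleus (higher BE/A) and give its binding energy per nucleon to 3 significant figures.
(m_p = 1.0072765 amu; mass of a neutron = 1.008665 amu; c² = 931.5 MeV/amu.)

Pt-195: Σm = 78(1.0072765) + 117(1.008665) = 196.5813720 amu; Δm = 1.6593720 amu; E_B = 1545.7 MeV; E_B/A = 7.927 MeV
Ni-62: Σm = 28(1.0072765) + 34(1.008665) = 62.4983520 amu; Δm = 0.5853670 amu; E_B = 545.27 MeV; E_B/A = 8.7947 MeV
Ni-62 has the higher binding energy per nucleon, so it is the more tightly bound nucleus.

Ni-62; 8.79 MeV/nucleon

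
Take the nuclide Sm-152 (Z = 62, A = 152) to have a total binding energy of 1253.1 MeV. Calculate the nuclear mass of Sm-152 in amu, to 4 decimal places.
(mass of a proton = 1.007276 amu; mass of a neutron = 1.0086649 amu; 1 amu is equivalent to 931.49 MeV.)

151.8857 amu

Mass defect = 1253.1 MeV / (931.49 MeV/amu) = 1.345264 amu
Constituent mass = 62(1.007276) + 90(1.0086649) = 153.2309530 amu
Nuclear mass = 153.2309530 − 1.345264 = 151.8856890 amu ≈ 151.8857 amu (to 4 decimal places)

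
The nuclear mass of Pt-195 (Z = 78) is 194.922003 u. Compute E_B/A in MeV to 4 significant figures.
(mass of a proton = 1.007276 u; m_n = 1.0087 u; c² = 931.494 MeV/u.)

Z = 78, so N = A − Z = 195 − 78 = 117.
Mass of separated nucleons = 78(1.007276) + 117(1.0087) = 78.567528 + 118.0179 = 196.585428 u
Δm = 196.585428 − 194.922003 = 1.663425 u
Converting to energy: 1.663425 u × 931.494 MeV/u = 1549.47 MeV
Dividing by A = 195 gives 7.946 MeV per nucleon.

7.946 MeV/nucleon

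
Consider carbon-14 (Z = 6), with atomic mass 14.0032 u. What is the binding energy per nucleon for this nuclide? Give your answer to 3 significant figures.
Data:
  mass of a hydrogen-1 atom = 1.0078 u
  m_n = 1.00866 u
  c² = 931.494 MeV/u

With 6 protons and 8 neutrons (A = 14):
Total constituent mass: 6 × 1.0078 + 8 × 1.00866 = 14.11608 u
Δm = 14.11608 − 14.0032 = 0.11288 u
Binding energy = Δm·c² = 0.11288 × 931.494 MeV/u = 105.147 MeV
Per nucleon: 105.147 / 14 = 7.511 MeV

7.51 MeV/nucleon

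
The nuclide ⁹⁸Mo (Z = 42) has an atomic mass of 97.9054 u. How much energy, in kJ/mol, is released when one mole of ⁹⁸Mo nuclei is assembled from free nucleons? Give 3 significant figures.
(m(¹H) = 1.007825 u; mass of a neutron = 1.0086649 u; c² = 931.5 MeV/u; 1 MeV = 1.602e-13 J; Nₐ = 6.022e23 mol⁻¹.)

With 42 protons and 56 neutrons (A = 98):
Σm = 42·m(¹H) + 56·m_n = 42.328650 + 56.4852344 = 98.8138844 u
Δm = 98.8138844 − 97.9054 = 0.9084844 u
Converting to energy: 0.9084844 u × 931.5 MeV/u = 846.253 MeV
Per nucleus in joules: 846.253 MeV × 1.602e-13 J/MeV = 1.3557e-10 J
Per mole: 1.3557e-10 J × 6.022e23 mol⁻¹ = 8.1640e+13 J/mol

8.16e+10 kJ/mol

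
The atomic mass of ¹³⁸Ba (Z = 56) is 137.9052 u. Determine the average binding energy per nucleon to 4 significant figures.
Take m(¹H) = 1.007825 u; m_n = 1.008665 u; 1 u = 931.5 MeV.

8.394 MeV/nucleon

Mass of separated nucleons = 56(1.007825) + 82(1.008665) = 56.438200 + 82.710530 = 139.148730 u
Δm = 139.148730 − 137.9052 = 1.243530 u
E_B = 1.243530 × 931.5 = 1158.35 MeV
BE/A = 1158.35 MeV / 138 = 8.394 MeV/nucleon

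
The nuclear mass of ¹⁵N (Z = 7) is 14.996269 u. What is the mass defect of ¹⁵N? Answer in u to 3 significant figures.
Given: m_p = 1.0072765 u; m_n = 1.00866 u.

Z = 7, so N = A − Z = 15 − 7 = 8.
Mass of separated nucleons = 7(1.0072765) + 8(1.00866) = 7.0509355 + 8.06928 = 15.1202155 u
The mass defect is 15.1202155 − 14.996269 = 0.1239465 u.

0.124 u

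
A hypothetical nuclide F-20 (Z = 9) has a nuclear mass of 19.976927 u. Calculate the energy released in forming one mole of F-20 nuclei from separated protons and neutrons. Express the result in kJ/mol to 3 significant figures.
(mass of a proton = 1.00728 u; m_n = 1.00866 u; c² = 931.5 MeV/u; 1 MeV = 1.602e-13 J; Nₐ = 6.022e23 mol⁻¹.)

Mass of separated nucleons = 9(1.00728) + 11(1.00866) = 9.06552 + 11.09526 = 20.16078 u
Mass defect Δm = 20.16078 − 19.976927 = 0.183853 u
Converting to energy: 0.183853 u × 931.5 MeV/u = 171.259 MeV
Per nucleus in joules: 171.259 MeV × 1.602e-13 J/MeV = 2.7436e-11 J
Per mole: 2.7436e-11 J × 6.022e23 mol⁻¹ = 1.6522e+13 J/mol

1.65e+10 kJ/mol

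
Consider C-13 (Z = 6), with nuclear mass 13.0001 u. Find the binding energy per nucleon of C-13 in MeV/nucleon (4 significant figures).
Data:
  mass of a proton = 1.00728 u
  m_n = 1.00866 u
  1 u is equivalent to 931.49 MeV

The nucleus contains 6 protons and 13 − 6 = 7 neutrons.
Mass of separated nucleons = 6(1.00728) + 7(1.00866) = 6.04368 + 7.06062 = 13.10430 u
The mass defect is 13.10430 − 13.0001 = 0.10420 u.
E_B = 0.10420 × 931.49 = 97.0613 MeV
Dividing by A = 13 gives 7.466 MeV per nucleon.

7.466 MeV/nucleon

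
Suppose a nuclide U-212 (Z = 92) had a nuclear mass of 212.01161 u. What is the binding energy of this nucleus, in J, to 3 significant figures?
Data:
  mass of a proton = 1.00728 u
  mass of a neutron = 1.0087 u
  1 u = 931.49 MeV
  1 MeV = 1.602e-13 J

2.54e-10 J

The nucleus contains 92 protons and 212 − 92 = 120 neutrons.
Total constituent mass: 92 × 1.00728 + 120 × 1.0087 = 213.71376 u
Mass defect Δm = 213.71376 − 212.01161 = 1.70215 u
Binding energy = Δm·c² = 1.70215 × 931.49 MeV/u = 1585.54 MeV
In joules: 1585.54 MeV × 1.602e-13 J/MeV = 2.5400e-10 J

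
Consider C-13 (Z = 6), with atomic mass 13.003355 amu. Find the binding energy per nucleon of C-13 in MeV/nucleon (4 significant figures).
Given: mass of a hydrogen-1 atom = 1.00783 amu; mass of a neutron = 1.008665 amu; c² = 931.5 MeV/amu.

7.472 MeV/nucleon

Σm = 6·m(¹H) + 7·m_n = 6.04698 + 7.060655 = 13.107635 amu
Mass defect Δm = 13.107635 − 13.003355 = 0.104280 amu
Converting to energy: 0.104280 amu × 931.5 MeV/amu = 97.1368 MeV
BE/A = 97.1368 MeV / 13 = 7.472 MeV/nucleon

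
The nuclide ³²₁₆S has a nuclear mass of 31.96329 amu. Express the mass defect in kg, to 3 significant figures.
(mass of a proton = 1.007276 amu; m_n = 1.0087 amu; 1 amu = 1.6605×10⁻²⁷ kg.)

4.85e-28 kg

Σm = 16·m_p + 16·m_n = 16.116416 + 16.1392 = 32.255616 amu
The mass defect is 32.255616 − 31.96329 = 0.292326 amu.
In SI units: 0.292326 amu × 1.6605×10⁻²⁷ kg/amu = 4.8541e-28 kg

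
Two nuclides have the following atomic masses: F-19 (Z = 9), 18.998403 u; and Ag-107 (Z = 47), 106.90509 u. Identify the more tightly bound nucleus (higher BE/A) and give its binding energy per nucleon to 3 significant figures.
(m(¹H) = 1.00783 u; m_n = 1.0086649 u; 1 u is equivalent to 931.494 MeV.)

F-19: Σm = 9(1.00783) + 10(1.0086649) = 19.1571190 u; Δm = 0.1587160 u; E_B = 147.84 MeV; E_B/A = 7.781 MeV
Ag-107: Σm = 47(1.00783) + 60(1.0086649) = 107.8879040 u; Δm = 0.9828140 u; E_B = 915.49 MeV; E_B/A = 8.556 MeV
Ag-107 has the higher binding energy per nucleon, so it is the more tightly bound nucleus.

Ag-107; 8.56 MeV/nucleon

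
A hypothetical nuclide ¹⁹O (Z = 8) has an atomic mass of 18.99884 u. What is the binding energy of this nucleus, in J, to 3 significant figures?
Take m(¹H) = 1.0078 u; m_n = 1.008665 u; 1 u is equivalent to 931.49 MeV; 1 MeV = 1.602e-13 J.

2.37e-11 J

Z = 8, so N = A − Z = 19 − 8 = 11.
Total constituent mass: 8 × 1.0078 + 11 × 1.008665 = 19.157715 u
Mass defect Δm = 19.157715 − 18.99884 = 0.158875 u
Converting to energy: 0.158875 u × 931.49 MeV/u = 147.990 MeV
In joules: 147.990 MeV × 1.602e-13 J/MeV = 2.3708e-11 J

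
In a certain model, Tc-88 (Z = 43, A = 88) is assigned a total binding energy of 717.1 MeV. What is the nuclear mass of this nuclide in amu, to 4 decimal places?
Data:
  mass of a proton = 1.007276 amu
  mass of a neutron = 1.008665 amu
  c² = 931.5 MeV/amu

87.9330 amu

Mass defect = 717.1 MeV / (931.5 MeV/amu) = 0.769834 amu
Constituent mass = 43(1.007276) + 45(1.008665) = 88.702793 amu
Nuclear mass = 88.702793 − 0.769834 = 87.932959 amu ≈ 87.9330 amu (to 4 decimal places)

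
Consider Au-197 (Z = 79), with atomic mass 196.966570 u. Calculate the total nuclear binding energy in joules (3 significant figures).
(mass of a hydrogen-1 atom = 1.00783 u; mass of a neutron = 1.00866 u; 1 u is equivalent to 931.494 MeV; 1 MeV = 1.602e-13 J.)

Z = 79, so N = A − Z = 197 − 79 = 118.
Mass of separated nucleons = 79(1.00783) + 118(1.00866) = 79.61857 + 119.02188 = 198.64045 u
Δm = 198.64045 − 196.966570 = 1.673880 u
Converting to energy: 1.673880 u × 931.494 MeV/u = 1559.21 MeV
In joules: 1559.21 MeV × 1.602e-13 J/MeV = 2.4979e-10 J

2.50e-10 J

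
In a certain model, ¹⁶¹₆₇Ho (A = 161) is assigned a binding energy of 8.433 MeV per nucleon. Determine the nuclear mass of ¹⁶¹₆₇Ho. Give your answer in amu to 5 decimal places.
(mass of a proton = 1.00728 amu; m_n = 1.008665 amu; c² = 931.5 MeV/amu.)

Total binding energy = 161 × 8.433 = 1357.713 MeV
Mass defect = 1357.713 MeV / (931.5 MeV/amu) = 1.4575556 amu
Constituent mass = 67(1.00728) + 94(1.008665) = 162.302270 amu
Nuclear mass = 162.302270 − 1.4575556 = 160.8447144 amu ≈ 160.84471 amu (to 5 decimal places)

160.84471 amu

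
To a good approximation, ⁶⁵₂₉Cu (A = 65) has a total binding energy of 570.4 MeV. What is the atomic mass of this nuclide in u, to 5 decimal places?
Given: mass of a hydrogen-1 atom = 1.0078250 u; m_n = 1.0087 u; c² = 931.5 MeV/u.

64.92778 u

Mass defect = 570.4 MeV / (931.5 MeV/u) = 0.6123457 u
Constituent mass = 29(1.0078250) + 36(1.0087) = 65.5401250 u
Atomic mass = 65.5401250 − 0.6123457 = 64.9277793 u ≈ 64.92778 u (to 5 decimal places)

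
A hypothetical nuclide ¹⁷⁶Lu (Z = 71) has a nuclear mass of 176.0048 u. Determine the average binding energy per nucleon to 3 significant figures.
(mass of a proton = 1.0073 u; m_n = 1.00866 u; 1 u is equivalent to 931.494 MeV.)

Total constituent mass: 71 × 1.0073 + 105 × 1.00866 = 177.42760 u
Δm = 177.42760 − 176.0048 = 1.42280 u
E_B = 1.42280 × 931.494 = 1325.33 MeV
Per nucleon: 1325.33 / 176 = 7.530 MeV

7.53 MeV/nucleon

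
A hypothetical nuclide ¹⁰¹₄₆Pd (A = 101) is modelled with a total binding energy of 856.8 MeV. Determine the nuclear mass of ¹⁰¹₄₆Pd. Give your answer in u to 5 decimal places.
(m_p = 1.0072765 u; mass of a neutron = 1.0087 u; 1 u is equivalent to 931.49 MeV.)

100.89340 u

Mass defect = 856.8 MeV / (931.49 MeV/u) = 0.9198166 u
Constituent mass = 46(1.0072765) + 55(1.0087) = 101.8132190 u
Nuclear mass = 101.8132190 − 0.9198166 = 100.8934024 u ≈ 100.89340 u (to 5 decimal places)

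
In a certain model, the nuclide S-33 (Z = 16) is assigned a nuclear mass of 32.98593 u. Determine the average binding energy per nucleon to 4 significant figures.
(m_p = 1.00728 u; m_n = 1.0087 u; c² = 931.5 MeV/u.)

Σm = 16·m_p + 17·m_n = 16.11648 + 17.1479 = 33.26438 u
The mass defect is 33.26438 − 32.98593 = 0.27845 u.
E_B = 0.27845 × 931.5 = 259.376 MeV
Per nucleon: 259.376 / 33 = 7.860 MeV

7.860 MeV/nucleon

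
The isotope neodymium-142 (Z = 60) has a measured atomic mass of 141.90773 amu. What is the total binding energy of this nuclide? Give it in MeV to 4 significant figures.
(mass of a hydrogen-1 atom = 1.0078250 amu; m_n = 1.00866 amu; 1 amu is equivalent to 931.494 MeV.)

1185 MeV

Mass of separated nucleons = 60(1.0078250) + 82(1.00866) = 60.4695000 + 82.71012 = 143.1796200 amu
Mass defect Δm = 143.1796200 − 141.90773 = 1.2718900 amu
Binding energy = Δm·c² = 1.2718900 × 931.494 MeV/amu = 1184.76 MeV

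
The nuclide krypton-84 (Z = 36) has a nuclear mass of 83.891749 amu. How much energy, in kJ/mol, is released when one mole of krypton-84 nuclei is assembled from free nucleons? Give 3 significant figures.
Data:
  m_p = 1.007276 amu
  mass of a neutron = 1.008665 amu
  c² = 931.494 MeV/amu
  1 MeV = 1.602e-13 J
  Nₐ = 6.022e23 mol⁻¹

7.06e+10 kJ/mol

Total constituent mass: 36 × 1.007276 + 48 × 1.008665 = 84.677856 amu
The mass defect is 84.677856 − 83.891749 = 0.786107 amu.
Converting to energy: 0.786107 amu × 931.494 MeV/amu = 732.254 MeV
Per nucleus in joules: 732.254 MeV × 1.602e-13 J/MeV = 1.1731e-10 J
Per mole: 1.1731e-10 J × 6.022e23 mol⁻¹ = 7.0644e+13 J/mol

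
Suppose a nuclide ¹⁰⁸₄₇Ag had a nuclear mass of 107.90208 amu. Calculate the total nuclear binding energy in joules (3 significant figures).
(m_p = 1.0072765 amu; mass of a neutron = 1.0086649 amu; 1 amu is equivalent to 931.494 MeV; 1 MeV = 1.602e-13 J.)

1.45e-10 J

The nucleus contains 47 protons and 108 − 47 = 61 neutrons.
Mass of separated nucleons = 47(1.0072765) + 61(1.0086649) = 47.3419955 + 61.5285589 = 108.8705544 amu
Δm = 108.8705544 − 107.90208 = 0.9684744 amu
Converting to energy: 0.9684744 amu × 931.494 MeV/amu = 902.128 MeV
In joules: 902.128 MeV × 1.602e-13 J/MeV = 1.4452e-10 J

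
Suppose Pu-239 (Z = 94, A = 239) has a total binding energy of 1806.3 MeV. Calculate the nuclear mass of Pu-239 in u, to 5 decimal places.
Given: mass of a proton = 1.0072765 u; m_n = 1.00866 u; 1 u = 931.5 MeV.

239.00056 u

Mass defect = 1806.3 MeV / (931.5 MeV/u) = 1.9391304 u
Constituent mass = 94(1.0072765) + 145(1.00866) = 240.9396910 u
Nuclear mass = 240.9396910 − 1.9391304 = 239.0005606 u ≈ 239.00056 u (to 5 decimal places)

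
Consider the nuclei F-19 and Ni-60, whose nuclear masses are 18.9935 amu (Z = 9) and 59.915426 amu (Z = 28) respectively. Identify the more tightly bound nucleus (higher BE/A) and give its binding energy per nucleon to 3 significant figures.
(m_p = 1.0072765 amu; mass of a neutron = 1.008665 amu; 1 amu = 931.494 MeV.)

F-19: Σm = 9(1.0072765) + 10(1.008665) = 19.1521385 amu; Δm = 0.1586385 amu; E_B = 147.77 MeV; E_B/A = 7.777 MeV
Ni-60: Σm = 28(1.0072765) + 32(1.008665) = 60.4810220 amu; Δm = 0.5655960 amu; E_B = 526.85 MeV; E_B/A = 8.781 MeV
Ni-60 has the higher binding energy per nucleon, so it is the more tightly bound nucleus.

Ni-60; 8.78 MeV/nucleon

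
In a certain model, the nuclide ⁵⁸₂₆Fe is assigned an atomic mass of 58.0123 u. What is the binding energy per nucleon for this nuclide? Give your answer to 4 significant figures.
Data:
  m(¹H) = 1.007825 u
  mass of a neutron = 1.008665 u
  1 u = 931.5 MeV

7.523 MeV/nucleon

The nucleus contains 26 protons and 58 − 26 = 32 neutrons.
Total constituent mass: 26 × 1.007825 + 32 × 1.008665 = 58.480730 u
Δm = 58.480730 − 58.0123 = 0.468430 u
Binding energy = Δm·c² = 0.468430 × 931.5 MeV/u = 436.343 MeV
Dividing by A = 58 gives 7.523 MeV per nucleon.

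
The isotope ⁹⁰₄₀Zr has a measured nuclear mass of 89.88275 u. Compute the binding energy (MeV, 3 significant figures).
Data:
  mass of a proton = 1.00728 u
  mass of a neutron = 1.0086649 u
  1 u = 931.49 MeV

Mass of separated nucleons = 40(1.00728) + 50(1.0086649) = 40.29120 + 50.4332450 = 90.7244450 u
The mass defect is 90.7244450 − 89.88275 = 0.8416950 u.
Binding energy = Δm·c² = 0.8416950 × 931.49 MeV/u = 784.030 MeV

784 MeV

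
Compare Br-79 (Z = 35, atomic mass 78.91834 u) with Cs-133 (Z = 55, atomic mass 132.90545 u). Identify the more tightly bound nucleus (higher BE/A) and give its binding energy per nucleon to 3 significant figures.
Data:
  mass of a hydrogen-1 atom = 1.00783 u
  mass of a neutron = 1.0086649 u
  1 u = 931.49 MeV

Br-79: Σm = 35(1.00783) + 44(1.0086649) = 79.6553056 u; Δm = 0.7369656 u; E_B = 686.48 MeV; E_B/A = 8.690 MeV
Cs-133: Σm = 55(1.00783) + 78(1.0086649) = 134.1065122 u; Δm = 1.2010622 u; E_B = 1118.8 MeV; E_B/A = 8.412 MeV
Br-79 has the higher binding energy per nucleon, so it is the more tightly bound nucleus.

Br-79; 8.69 MeV/nucleon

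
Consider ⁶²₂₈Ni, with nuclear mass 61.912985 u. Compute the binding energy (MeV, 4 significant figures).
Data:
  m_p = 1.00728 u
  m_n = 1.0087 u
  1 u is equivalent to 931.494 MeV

546.5 MeV

The nucleus contains 28 protons and 62 − 28 = 34 neutrons.
Σm = 28·m_p + 34·m_n = 28.20384 + 34.2958 = 62.49964 u
Δm = 62.49964 − 61.912985 = 0.586655 u
Converting to energy: 0.586655 u × 931.494 MeV/u = 546.466 MeV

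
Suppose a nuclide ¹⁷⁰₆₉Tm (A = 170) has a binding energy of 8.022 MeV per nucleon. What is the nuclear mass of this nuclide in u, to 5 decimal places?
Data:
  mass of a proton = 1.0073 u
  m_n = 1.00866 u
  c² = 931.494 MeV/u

Total binding energy = 170 × 8.022 = 1363.740 MeV
Mass defect = 1363.740 MeV / (931.494 MeV/u) = 1.4640352 u
Constituent mass = 69(1.0073) + 101(1.00866) = 171.37836 u
Nuclear mass = 171.37836 − 1.4640352 = 169.9143248 u ≈ 169.91432 u (to 5 decimal places)

169.91432 u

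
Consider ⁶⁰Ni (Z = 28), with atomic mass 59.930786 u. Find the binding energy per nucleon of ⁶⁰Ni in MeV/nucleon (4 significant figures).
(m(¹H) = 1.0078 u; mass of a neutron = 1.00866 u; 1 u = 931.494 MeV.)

8.767 MeV/nucleon

With 28 protons and 32 neutrons (A = 60):
Total constituent mass: 28 × 1.0078 + 32 × 1.00866 = 60.49552 u
Δm = 60.49552 − 59.930786 = 0.564734 u
Converting to energy: 0.564734 u × 931.494 MeV/u = 526.046 MeV
Dividing by A = 60 gives 8.767 MeV per nucleon.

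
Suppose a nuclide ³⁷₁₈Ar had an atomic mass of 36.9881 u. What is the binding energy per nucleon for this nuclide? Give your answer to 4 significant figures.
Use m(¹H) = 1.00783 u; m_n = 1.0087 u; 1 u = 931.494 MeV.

8.009 MeV/nucleon

The nucleus contains 18 protons and 37 − 18 = 19 neutrons.
Total constituent mass: 18 × 1.00783 + 19 × 1.0087 = 37.30624 u
Mass defect Δm = 37.30624 − 36.9881 = 0.31814 u
Binding energy = Δm·c² = 0.31814 × 931.494 MeV/u = 296.346 MeV
BE/A = 296.346 MeV / 37 = 8.009 MeV/nucleon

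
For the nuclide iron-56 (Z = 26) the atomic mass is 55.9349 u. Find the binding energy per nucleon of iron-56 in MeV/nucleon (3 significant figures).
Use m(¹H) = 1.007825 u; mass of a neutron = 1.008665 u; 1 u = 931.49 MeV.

8.79 MeV/nucleon

The nucleus contains 26 protons and 56 − 26 = 30 neutrons.
Mass of separated nucleons = 26(1.007825) + 30(1.008665) = 26.203450 + 30.259950 = 56.463400 u
Mass defect Δm = 56.463400 − 55.9349 = 0.528500 u
Converting to energy: 0.528500 u × 931.49 MeV/u = 492.292 MeV
Dividing by A = 56 gives 8.791 MeV per nucleon.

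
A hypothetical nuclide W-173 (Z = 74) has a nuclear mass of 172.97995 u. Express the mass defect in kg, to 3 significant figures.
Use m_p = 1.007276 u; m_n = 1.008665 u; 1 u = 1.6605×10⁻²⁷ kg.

Z = 74, so N = A − Z = 173 − 74 = 99.
Mass of separated nucleons = 74(1.007276) + 99(1.008665) = 74.538424 + 99.857835 = 174.396259 u
The mass defect is 174.396259 − 172.97995 = 1.416309 u.
In SI units: 1.416309 u × 1.6605×10⁻²⁷ kg/u = 2.3518e-27 kg

2.35e-27 kg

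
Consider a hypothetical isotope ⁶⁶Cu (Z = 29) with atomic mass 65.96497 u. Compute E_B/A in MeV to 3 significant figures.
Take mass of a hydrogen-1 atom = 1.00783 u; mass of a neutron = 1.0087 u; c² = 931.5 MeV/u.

Total constituent mass: 29 × 1.00783 + 37 × 1.0087 = 66.54897 u
Mass defect Δm = 66.54897 − 65.96497 = 0.58400 u
Converting to energy: 0.58400 u × 931.5 MeV/u = 543.996 MeV
BE/A = 543.996 MeV / 66 = 8.242 MeV/nucleon

8.24 MeV/nucleon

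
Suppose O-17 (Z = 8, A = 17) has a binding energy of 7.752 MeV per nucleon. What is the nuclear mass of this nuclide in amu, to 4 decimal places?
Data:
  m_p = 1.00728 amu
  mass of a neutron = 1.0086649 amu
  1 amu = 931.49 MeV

Total binding energy = 17 × 7.752 = 131.784 MeV
Mass defect = 131.784 MeV / (931.49 MeV/amu) = 0.141477 amu
Constituent mass = 8(1.00728) + 9(1.0086649) = 17.1362241 amu
Nuclear mass = 17.1362241 − 0.141477 = 16.9947471 amu ≈ 16.9947 amu (to 4 decimal places)

16.9947 amu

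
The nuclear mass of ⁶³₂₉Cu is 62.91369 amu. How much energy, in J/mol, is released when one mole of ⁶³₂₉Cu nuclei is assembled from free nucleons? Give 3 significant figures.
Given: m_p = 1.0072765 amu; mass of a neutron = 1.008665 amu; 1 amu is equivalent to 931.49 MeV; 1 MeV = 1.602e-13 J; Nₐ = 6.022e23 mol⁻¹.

With 29 protons and 34 neutrons (A = 63):
Σm = 29·m_p + 34·m_n = 29.2110185 + 34.294610 = 63.5056285 amu
Δm = 63.5056285 − 62.91369 = 0.5919385 amu
E_B = 0.5919385 × 931.49 = 551.385 MeV
Per nucleus in joules: 551.385 MeV × 1.602e-13 J/MeV = 8.8332e-11 J
Per mole: 8.8332e-11 J × 6.022e23 mol⁻¹ = 5.3194e+13 J/mol

5.32e+13 J/mol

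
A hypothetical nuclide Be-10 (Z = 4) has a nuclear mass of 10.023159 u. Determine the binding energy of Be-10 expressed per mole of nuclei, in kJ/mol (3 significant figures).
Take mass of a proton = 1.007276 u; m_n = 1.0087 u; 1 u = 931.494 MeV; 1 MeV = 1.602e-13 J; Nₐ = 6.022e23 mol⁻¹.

Mass of separated nucleons = 4(1.007276) + 6(1.0087) = 4.029104 + 6.0522 = 10.081304 u
The mass defect is 10.081304 − 10.023159 = 0.058145 u.
Converting to energy: 0.058145 u × 931.494 MeV/u = 54.1617 MeV
Per nucleus in joules: 54.1617 MeV × 1.602e-13 J/MeV = 8.6767e-12 J
Per mole: 8.6767e-12 J × 6.022e23 mol⁻¹ = 5.2251e+12 J/mol

5.23e+09 kJ/mol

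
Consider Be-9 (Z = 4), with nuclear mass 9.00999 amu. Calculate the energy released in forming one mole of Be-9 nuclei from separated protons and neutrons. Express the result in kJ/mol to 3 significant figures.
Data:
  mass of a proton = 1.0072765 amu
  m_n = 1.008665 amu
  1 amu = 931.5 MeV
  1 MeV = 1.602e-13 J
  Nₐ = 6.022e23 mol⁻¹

Total constituent mass: 4 × 1.0072765 + 5 × 1.008665 = 9.0724310 amu
Mass defect Δm = 9.0724310 − 9.00999 = 0.0624410 amu
Converting to energy: 0.0624410 amu × 931.5 MeV/amu = 58.1638 MeV
Per nucleus in joules: 58.1638 MeV × 1.602e-13 J/MeV = 9.3178e-12 J
Per mole: 9.3178e-12 J × 6.022e23 mol⁻¹ = 5.6112e+12 J/mol

5.61e+09 kJ/mol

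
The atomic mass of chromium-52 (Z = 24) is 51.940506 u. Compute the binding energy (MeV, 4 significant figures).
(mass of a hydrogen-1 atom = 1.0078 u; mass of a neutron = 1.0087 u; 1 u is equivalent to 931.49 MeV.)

The nucleus contains 24 protons and 52 − 24 = 28 neutrons.
Mass of separated nucleons = 24(1.0078) + 28(1.0087) = 24.1872 + 28.2436 = 52.4308 u
Δm = 52.4308 − 51.940506 = 0.490294 u
Binding energy = Δm·c² = 0.490294 × 931.49 MeV/u = 456.704 MeV

456.7 MeV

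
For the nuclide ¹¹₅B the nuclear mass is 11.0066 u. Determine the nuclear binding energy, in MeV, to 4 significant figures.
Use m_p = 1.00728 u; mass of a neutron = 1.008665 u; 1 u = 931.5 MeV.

76.19 MeV

The nucleus contains 5 protons and 11 − 5 = 6 neutrons.
Total constituent mass: 5 × 1.00728 + 6 × 1.008665 = 11.088390 u
Mass defect Δm = 11.088390 − 11.0066 = 0.081790 u
Binding energy = Δm·c² = 0.081790 × 931.5 MeV/u = 76.1874 MeV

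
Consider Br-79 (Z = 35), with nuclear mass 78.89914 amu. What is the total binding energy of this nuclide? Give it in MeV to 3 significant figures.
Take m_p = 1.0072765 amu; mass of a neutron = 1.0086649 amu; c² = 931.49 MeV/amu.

The nucleus contains 35 protons and 79 − 35 = 44 neutrons.
Σm = 35·m_p + 44·m_n = 35.2546775 + 44.3812556 = 79.6359331 amu
Δm = 79.6359331 − 78.89914 = 0.7367931 amu
E_B = 0.7367931 × 931.49 = 686.315 MeV

686 MeV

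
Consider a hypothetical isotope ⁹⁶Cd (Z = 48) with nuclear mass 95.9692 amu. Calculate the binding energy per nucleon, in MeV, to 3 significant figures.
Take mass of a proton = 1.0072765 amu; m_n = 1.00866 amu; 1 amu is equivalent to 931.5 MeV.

7.72 MeV/nucleon

The nucleus contains 48 protons and 96 − 48 = 48 neutrons.
Mass of separated nucleons = 48(1.0072765) + 48(1.00866) = 48.3492720 + 48.41568 = 96.7649520 amu
Mass defect Δm = 96.7649520 − 95.9692 = 0.7957520 amu
Binding energy = Δm·c² = 0.7957520 × 931.5 MeV/amu = 741.243 MeV
Dividing by A = 96 gives 7.721 MeV per nucleon.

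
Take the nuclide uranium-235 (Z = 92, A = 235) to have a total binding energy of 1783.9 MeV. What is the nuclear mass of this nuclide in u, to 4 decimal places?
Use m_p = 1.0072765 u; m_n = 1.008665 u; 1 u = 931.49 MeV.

234.9934 u

Mass defect = 1783.9 MeV / (931.49 MeV/u) = 1.915104 u
Constituent mass = 92(1.0072765) + 143(1.008665) = 236.9085330 u
Nuclear mass = 236.9085330 − 1.915104 = 234.9934290 u ≈ 234.9934 u (to 4 decimal places)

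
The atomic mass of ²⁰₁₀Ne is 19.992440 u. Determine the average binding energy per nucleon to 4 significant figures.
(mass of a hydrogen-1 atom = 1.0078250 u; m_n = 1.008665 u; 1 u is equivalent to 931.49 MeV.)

8.032 MeV/nucleon

The nucleus contains 10 protons and 20 − 10 = 10 neutrons.
Σm = 10·m(¹H) + 10·m_n = 10.0782500 + 10.086650 = 20.1649000 u
Mass defect Δm = 20.1649000 − 19.992440 = 0.1724600 u
Converting to energy: 0.1724600 u × 931.49 MeV/u = 160.645 MeV
Dividing by A = 20 gives 8.032 MeV per nucleon.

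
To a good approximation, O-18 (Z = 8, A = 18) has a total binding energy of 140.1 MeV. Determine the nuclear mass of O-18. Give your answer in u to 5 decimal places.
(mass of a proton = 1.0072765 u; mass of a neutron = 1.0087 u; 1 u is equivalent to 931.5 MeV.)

17.99481 u

Mass defect = 140.1 MeV / (931.5 MeV/u) = 0.1504026 u
Constituent mass = 8(1.0072765) + 10(1.0087) = 18.1452120 u
Nuclear mass = 18.1452120 − 0.1504026 = 17.9948094 u ≈ 17.99481 u (to 5 decimal places)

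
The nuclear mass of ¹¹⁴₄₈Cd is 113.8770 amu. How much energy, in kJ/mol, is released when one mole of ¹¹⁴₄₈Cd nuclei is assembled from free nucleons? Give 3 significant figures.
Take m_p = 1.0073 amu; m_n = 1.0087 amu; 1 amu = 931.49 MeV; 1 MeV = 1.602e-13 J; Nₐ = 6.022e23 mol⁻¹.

With 48 protons and 66 neutrons (A = 114):
Mass of separated nucleons = 48(1.0073) + 66(1.0087) = 48.3504 + 66.5742 = 114.9246 amu
Δm = 114.9246 − 113.8770 = 1.0476 amu
E_B = 1.0476 × 931.49 = 975.829 MeV
Per nucleus in joules: 975.829 MeV × 1.602e-13 J/MeV = 1.5633e-10 J
Per mole: 1.5633e-10 J × 6.022e23 mol⁻¹ = 9.4142e+13 J/mol

9.41e+10 kJ/mol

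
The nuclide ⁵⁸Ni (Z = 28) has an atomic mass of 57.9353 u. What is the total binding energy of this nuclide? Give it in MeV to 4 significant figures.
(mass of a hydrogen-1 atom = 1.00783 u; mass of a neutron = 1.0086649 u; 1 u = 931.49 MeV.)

The nucleus contains 28 protons and 58 − 28 = 30 neutrons.
Total constituent mass: 28 × 1.00783 + 30 × 1.0086649 = 58.4791870 u
The mass defect is 58.4791870 − 57.9353 = 0.5438870 u.
Binding energy = Δm·c² = 0.5438870 × 931.49 MeV/u = 506.625 MeV

506.6 MeV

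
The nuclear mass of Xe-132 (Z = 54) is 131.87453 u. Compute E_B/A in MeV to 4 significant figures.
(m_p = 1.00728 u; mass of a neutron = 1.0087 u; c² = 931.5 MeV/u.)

8.448 MeV/nucleon

Σm = 54·m_p + 78·m_n = 54.39312 + 78.6786 = 133.07172 u
Δm = 133.07172 − 131.87453 = 1.19719 u
Binding energy = Δm·c² = 1.19719 × 931.5 MeV/u = 1115.18 MeV
BE/A = 1115.18 MeV / 132 = 8.448 MeV/nucleon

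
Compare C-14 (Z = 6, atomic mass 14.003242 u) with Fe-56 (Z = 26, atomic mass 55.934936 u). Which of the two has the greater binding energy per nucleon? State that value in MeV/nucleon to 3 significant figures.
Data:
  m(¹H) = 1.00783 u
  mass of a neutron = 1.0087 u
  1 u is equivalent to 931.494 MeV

C-14: Σm = 6(1.00783) + 8(1.0087) = 14.11658 u; Δm = 0.113338 u; E_B = 105.57 MeV; E_B/A = 7.541 MeV
Fe-56: Σm = 26(1.00783) + 30(1.0087) = 56.46458 u; Δm = 0.529644 u; E_B = 493.36 MeV; E_B/A = 8.810 MeV
Fe-56 has the higher binding energy per nucleon, so it is the more tightly bound nucleus.

Fe-56; 8.81 MeV/nucleon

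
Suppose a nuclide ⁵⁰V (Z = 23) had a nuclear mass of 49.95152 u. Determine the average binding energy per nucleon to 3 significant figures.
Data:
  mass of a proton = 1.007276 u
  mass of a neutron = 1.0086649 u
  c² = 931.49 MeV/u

8.38 MeV/nucleon

The nucleus contains 23 protons and 50 − 23 = 27 neutrons.
Total constituent mass: 23 × 1.007276 + 27 × 1.0086649 = 50.4013003 u
The mass defect is 50.4013003 − 49.95152 = 0.4497803 u.
Binding energy = Δm·c² = 0.4497803 × 931.49 MeV/u = 418.966 MeV
Dividing by A = 50 gives 8.379 MeV per nucleon.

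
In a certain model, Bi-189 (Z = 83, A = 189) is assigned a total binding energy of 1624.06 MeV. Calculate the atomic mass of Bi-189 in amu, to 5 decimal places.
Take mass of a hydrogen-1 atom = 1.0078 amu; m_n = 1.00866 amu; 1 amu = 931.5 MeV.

Mass defect = 1624.06 MeV / (931.5 MeV/amu) = 1.7434890 amu
Constituent mass = 83(1.0078) + 106(1.00866) = 190.56536 amu
Atomic mass = 190.56536 − 1.7434890 = 188.8218710 amu ≈ 188.82187 amu (to 5 decimal places)

188.82187 amu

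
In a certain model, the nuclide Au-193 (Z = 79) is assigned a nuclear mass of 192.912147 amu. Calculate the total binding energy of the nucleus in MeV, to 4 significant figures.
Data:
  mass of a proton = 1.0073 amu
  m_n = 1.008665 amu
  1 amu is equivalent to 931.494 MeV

1539 MeV

The nucleus contains 79 protons and 193 − 79 = 114 neutrons.
Σm = 79·m_p + 114·m_n = 79.5767 + 114.987810 = 194.564510 amu
Δm = 194.564510 − 192.912147 = 1.652363 amu
E_B = 1.652363 × 931.494 = 1539.17 MeV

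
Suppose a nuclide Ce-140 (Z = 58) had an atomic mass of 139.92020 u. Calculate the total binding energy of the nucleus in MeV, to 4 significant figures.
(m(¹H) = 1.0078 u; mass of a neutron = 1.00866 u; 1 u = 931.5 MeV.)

With 58 protons and 82 neutrons (A = 140):
Σm = 58·m(¹H) + 82·m_n = 58.4524 + 82.71012 = 141.16252 u
The mass defect is 141.16252 − 139.92020 = 1.24232 u.
Converting to energy: 1.24232 u × 931.5 MeV/u = 1157.22 MeV

1157 MeV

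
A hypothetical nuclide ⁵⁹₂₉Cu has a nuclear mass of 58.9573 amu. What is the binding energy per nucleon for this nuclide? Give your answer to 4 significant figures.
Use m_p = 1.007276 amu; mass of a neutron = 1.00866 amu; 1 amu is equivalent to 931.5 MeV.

Total constituent mass: 29 × 1.007276 + 30 × 1.00866 = 59.470804 amu
The mass defect is 59.470804 − 58.9573 = 0.513504 amu.
E_B = 0.513504 × 931.5 = 478.329 MeV
Per nucleon: 478.329 / 59 = 8.107 MeV

8.107 MeV/nucleon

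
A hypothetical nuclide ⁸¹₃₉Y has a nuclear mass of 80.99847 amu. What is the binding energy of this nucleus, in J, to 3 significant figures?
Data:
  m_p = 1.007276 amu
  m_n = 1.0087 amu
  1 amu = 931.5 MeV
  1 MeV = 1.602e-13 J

Mass of separated nucleons = 39(1.007276) + 42(1.0087) = 39.283764 + 42.3654 = 81.649164 amu
Δm = 81.649164 − 80.99847 = 0.650694 amu
Converting to energy: 0.650694 amu × 931.5 MeV/amu = 606.121 MeV
In joules: 606.121 MeV × 1.602e-13 J/MeV = 9.7101e-11 J

9.71e-11 J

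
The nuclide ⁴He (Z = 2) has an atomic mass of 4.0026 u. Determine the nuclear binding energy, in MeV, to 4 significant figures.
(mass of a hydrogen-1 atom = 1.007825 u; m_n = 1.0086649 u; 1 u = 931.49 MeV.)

The nucleus contains 2 protons and 4 − 2 = 2 neutrons.
Mass of separated nucleons = 2(1.007825) + 2(1.0086649) = 2.015650 + 2.0173298 = 4.0329798 u
Mass defect Δm = 4.0329798 − 4.0026 = 0.0303798 u
E_B = 0.0303798 × 931.49 = 28.2985 MeV

28.30 MeV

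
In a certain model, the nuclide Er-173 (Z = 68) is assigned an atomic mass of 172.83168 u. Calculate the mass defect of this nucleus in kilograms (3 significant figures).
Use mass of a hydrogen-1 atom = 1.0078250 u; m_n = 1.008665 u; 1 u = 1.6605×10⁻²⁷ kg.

2.67e-27 kg

Z = 68, so N = A − Z = 173 − 68 = 105.
Σm = 68·m(¹H) + 105·m_n = 68.5321000 + 105.909825 = 174.4419250 u
Mass defect Δm = 174.4419250 − 172.83168 = 1.6102450 u
In SI units: 1.6102450 u × 1.6605×10⁻²⁷ kg/u = 2.6738e-27 kg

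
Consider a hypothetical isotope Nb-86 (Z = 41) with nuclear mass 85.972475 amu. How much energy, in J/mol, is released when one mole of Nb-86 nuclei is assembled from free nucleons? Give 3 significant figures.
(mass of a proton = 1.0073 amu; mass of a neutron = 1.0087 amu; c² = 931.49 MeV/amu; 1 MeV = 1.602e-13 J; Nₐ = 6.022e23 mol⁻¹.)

The nucleus contains 41 protons and 86 − 41 = 45 neutrons.
Total constituent mass: 41 × 1.0073 + 45 × 1.0087 = 86.6908 amu
Mass defect Δm = 86.6908 − 85.972475 = 0.718325 amu
Binding energy = Δm·c² = 0.718325 × 931.49 MeV/amu = 669.113 MeV
Per nucleus in joules: 669.113 MeV × 1.602e-13 J/MeV = 1.07192e-10 J
Per mole: 1.07192e-10 J × 6.022e23 mol⁻¹ = 6.4551e+13 J/mol

6.46e+13 J/mol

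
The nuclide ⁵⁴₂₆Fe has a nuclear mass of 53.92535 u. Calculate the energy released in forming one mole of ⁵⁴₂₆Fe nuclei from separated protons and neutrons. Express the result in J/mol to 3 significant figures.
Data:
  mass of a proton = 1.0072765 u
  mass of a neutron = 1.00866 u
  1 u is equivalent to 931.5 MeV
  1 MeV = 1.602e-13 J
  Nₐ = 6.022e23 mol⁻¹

4.55e+13 J/mol

Total constituent mass: 26 × 1.0072765 + 28 × 1.00866 = 54.4316690 u
Δm = 54.4316690 − 53.92535 = 0.5063190 u
Binding energy = Δm·c² = 0.5063190 × 931.5 MeV/u = 471.636 MeV
Per nucleus in joules: 471.636 MeV × 1.602e-13 J/MeV = 7.5556e-11 J
Per mole: 7.5556e-11 J × 6.022e23 mol⁻¹ = 4.5500e+13 J/mol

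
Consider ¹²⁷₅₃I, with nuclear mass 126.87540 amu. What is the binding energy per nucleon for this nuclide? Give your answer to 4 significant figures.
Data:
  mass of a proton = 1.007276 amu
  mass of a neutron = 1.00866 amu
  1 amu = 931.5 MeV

Total constituent mass: 53 × 1.007276 + 74 × 1.00866 = 128.026468 amu
The mass defect is 128.026468 − 126.87540 = 1.151068 amu.
Converting to energy: 1.151068 amu × 931.5 MeV/amu = 1072.22 MeV
Dividing by A = 127 gives 8.443 MeV per nucleon.

8.443 MeV/nucleon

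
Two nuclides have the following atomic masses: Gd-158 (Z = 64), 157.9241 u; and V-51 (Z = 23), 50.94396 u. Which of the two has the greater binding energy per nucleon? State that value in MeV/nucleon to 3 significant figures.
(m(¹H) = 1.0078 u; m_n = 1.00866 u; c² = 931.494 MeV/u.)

Gd-158: Σm = 64(1.0078) + 94(1.00866) = 159.31324 u; Δm = 1.38914 u; E_B = 1294.0 MeV; E_B/A = 8.190 MeV
V-51: Σm = 23(1.0078) + 28(1.00866) = 51.42188 u; Δm = 0.47792 u; E_B = 445.18 MeV; E_B/A = 8.729 MeV
V-51 has the higher binding energy per nucleon, so it is the more tightly bound nucleus.

V-51; 8.73 MeV/nucleon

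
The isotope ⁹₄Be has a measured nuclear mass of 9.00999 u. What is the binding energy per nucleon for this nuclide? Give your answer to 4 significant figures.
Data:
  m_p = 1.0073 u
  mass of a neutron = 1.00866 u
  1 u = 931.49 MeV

6.470 MeV/nucleon

With 4 protons and 5 neutrons (A = 9):
Mass of separated nucleons = 4(1.0073) + 5(1.00866) = 4.0292 + 5.04330 = 9.07250 u
Mass defect Δm = 9.07250 − 9.00999 = 0.06251 u
Converting to energy: 0.06251 u × 931.49 MeV/u = 58.2274 MeV
Dividing by A = 9 gives 6.470 MeV per nucleon.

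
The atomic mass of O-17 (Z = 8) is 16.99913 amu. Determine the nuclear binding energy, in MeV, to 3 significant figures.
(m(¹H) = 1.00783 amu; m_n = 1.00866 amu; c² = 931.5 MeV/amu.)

132 MeV

Mass of separated nucleons = 8(1.00783) + 9(1.00866) = 8.06264 + 9.07794 = 17.14058 amu
Δm = 17.14058 − 16.99913 = 0.14145 amu
E_B = 0.14145 × 931.5 = 131.761 MeV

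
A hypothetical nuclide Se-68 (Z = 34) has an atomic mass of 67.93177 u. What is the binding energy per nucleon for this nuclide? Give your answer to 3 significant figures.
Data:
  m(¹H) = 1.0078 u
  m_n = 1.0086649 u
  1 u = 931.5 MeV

Z = 34, so N = A − Z = 68 − 34 = 34.
Mass of separated nucleons = 34(1.0078) + 34(1.0086649) = 34.2652 + 34.2946066 = 68.5598066 u
Mass defect Δm = 68.5598066 − 67.93177 = 0.6280366 u
Binding energy = Δm·c² = 0.6280366 × 931.5 MeV/u = 585.016 MeV
Dividing by A = 68 gives 8.603 MeV per nucleon.

8.60 MeV/nucleon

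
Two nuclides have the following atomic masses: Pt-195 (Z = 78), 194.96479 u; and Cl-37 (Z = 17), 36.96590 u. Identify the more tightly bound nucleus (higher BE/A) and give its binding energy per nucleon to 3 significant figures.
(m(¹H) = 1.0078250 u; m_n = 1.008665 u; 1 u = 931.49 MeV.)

Cl-37; 8.57 MeV/nucleon

Pt-195: Σm = 78(1.0078250) + 117(1.008665) = 196.6241550 u; Δm = 1.6593650 u; E_B = 1545.7 MeV; E_B/A = 7.927 MeV
Cl-37: Σm = 17(1.0078250) + 20(1.008665) = 37.3063250 u; Δm = 0.3404250 u; E_B = 317.10 MeV; E_B/A = 8.570 MeV
Cl-37 has the higher binding energy per nucleon, so it is the more tightly bound nucleus.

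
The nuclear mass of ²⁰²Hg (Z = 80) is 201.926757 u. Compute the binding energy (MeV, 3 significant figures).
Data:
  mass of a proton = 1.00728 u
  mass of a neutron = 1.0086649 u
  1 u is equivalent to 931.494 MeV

1600 MeV

The nucleus contains 80 protons and 202 − 80 = 122 neutrons.
Total constituent mass: 80 × 1.00728 + 122 × 1.0086649 = 203.6395178 u
Δm = 203.6395178 − 201.926757 = 1.7127608 u
E_B = 1.7127608 × 931.494 = 1595.43 MeV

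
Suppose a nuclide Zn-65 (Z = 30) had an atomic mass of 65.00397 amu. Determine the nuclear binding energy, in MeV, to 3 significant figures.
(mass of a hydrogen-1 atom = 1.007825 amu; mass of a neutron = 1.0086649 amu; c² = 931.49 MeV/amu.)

Total constituent mass: 30 × 1.007825 + 35 × 1.0086649 = 65.5380215 amu
Mass defect Δm = 65.5380215 − 65.00397 = 0.5340515 amu
E_B = 0.5340515 × 931.49 = 497.464 MeV

497 MeV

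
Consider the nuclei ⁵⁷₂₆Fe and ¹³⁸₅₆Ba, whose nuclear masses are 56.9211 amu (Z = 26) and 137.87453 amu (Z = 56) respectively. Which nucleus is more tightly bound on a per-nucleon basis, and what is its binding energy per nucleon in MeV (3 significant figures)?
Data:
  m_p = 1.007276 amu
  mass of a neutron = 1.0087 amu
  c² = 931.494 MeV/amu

⁵⁷₂₆Fe: Σm = 26(1.007276) + 31(1.0087) = 57.458876 amu; Δm = 0.537776 amu; E_B = 500.94 MeV; E_B/A = 8.788 MeV
¹³⁸₅₆Ba: Σm = 56(1.007276) + 82(1.0087) = 139.120856 amu; Δm = 1.246326 amu; E_B = 1160.95 MeV; E_B/A = 8.413 MeV
⁵⁷₂₆Fe has the higher binding energy per nucleon, so it is the more tightly bound nucleus.

⁵⁷₂₆Fe; 8.79 MeV/nucleon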